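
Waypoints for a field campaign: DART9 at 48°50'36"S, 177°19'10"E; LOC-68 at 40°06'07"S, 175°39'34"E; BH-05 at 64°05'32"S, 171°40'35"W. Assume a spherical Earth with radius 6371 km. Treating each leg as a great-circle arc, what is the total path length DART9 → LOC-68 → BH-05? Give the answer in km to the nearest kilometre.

3773 km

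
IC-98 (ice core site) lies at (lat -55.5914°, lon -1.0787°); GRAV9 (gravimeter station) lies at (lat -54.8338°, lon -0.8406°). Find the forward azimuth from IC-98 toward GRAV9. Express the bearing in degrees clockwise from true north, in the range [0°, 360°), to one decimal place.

10.3°

Δλ = 0.2381°
y = sin Δλ · cos φ₂ = 0.002393
x = cos φ₁ sin φ₂ − sin φ₁ cos φ₂ cos Δλ = 0.013218
θ = atan2(y, x) = 10.2634° → 10.2634° (mod 360°)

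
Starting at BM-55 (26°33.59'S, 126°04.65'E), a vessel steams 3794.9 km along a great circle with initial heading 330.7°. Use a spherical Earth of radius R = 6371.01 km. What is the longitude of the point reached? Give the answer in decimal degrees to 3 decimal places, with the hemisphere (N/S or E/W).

BM-55: φ = -26.55983°, λ = +126.07750°
δ = d/R = 3794.9/6371.01 = 0.595651 rad
φ₂ = arcsin(sin φ₁ cos δ + cos φ₁ sin δ cos θ)
   = arcsin(-0.44713·0.82778 + 0.89447·0.56105·0.87207) = 3.87099°
λ₂ = λ₁ + atan2(sin θ sin δ cos φ₁, cos δ − sin φ₁ sin φ₂) = 110.10387°

110.104°E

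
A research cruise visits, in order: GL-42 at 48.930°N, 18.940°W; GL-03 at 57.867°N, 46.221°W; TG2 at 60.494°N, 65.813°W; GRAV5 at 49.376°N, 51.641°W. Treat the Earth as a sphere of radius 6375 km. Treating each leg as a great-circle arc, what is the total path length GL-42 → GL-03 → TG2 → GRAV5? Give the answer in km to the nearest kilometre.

4721 km

GL-42→GL-03: c = 0.320775 rad, d = 2044.94 km
GL-03→TG2: c = 0.180341 rad, d = 1149.67 km
TG2→GRAV5: c = 0.239433 rad, d = 1526.39 km
Total = 2044.94 + 1149.67 + 1526.39 = 4721.00 km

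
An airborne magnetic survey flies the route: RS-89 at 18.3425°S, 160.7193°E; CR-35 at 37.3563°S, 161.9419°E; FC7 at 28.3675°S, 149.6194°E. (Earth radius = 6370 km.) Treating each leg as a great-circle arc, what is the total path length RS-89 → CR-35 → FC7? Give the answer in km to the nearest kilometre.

3639 km

RS-89→CR-35: c = 0.332380 rad, d = 2117.26 km
CR-35→FC7: c = 0.238872 rad, d = 1521.62 km
Total = 2117.26 + 1521.62 = 3638.88 km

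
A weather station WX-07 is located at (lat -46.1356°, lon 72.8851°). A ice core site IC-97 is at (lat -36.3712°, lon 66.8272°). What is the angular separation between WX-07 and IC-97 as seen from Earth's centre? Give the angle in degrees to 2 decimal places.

10.77°

Δφ = 9.7644°,  Δλ = -6.0579°
a = sin²(Δφ/2) + cos φ₁ cos φ₂ sin²(Δλ/2) = 0.008801
c = 2·arcsin(√a) = 0.187905 rad = 10.7662°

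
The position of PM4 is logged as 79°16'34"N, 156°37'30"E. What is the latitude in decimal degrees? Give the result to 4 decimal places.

79° + 16′/60 + 34″/3600 = 79 + 0.26667 + 0.00944 = 79.2761°

79.2761°N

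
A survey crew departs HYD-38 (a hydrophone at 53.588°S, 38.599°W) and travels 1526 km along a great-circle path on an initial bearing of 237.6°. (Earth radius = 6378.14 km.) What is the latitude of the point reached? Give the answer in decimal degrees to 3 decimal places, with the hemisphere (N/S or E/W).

59.006°S

δ = d/R = 1526/6378.14 = 0.239255 rad
φ₂ = arcsin(sin φ₁ cos δ + cos φ₁ sin δ cos θ)
   = arcsin(-0.80477·0.97151 + 0.59359·0.23698·-0.53583) = -59.00575°
λ₂ = λ₁ + atan2(sin θ sin δ cos φ₁, cos δ − sin φ₁ sin φ₂) = -61.46367°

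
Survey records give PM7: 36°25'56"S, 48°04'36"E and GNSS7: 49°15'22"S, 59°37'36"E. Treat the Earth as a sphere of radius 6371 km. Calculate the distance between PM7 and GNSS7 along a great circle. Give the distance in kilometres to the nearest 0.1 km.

PM7: φ = -36.43222°, λ = +48.07667°
GNSS7: φ = -49.25611°, λ = +59.62667°
Δφ = -12.8239°,  Δλ = 11.5500°
a = sin²(Δφ/2) + cos φ₁ cos φ₂ sin²(Δλ/2) = 0.017788
c = 2·arcsin(√a) = 0.267543 rad = 15.3291°
d = R·c = 6371 × 0.267543 = 1704.5 km

1704.5 km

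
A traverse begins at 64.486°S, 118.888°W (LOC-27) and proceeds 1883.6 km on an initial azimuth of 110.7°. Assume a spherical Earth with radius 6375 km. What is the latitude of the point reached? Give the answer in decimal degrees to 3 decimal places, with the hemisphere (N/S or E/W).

δ = d/R = 1883.6/6375 = 0.295467 rad
φ₂ = arcsin(sin φ₁ cos δ + cos φ₁ sin δ cos θ)
   = arcsin(-0.90248·0.95667 + 0.43073·0.29119·-0.35347) = -65.19027°
λ₂ = λ₁ + atan2(sin θ sin δ cos φ₁, cos δ − sin φ₁ sin φ₂) = -78.41025°

65.190°S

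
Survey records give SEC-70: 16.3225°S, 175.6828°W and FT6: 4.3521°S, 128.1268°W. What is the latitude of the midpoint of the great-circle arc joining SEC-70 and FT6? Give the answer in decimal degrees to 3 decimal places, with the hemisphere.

Bx = cos φ₂ cos Δλ = 0.672923,  By = cos φ₂ sin Δλ = 0.735809
φₘ = atan2(sin φ₁ + sin φ₂, √((cos φ₁ + Bx)² + By²)) = -11.27224°
λₘ = λ₁ + atan2(By, cos φ₁ + Bx) = -151.42205°

11.272°S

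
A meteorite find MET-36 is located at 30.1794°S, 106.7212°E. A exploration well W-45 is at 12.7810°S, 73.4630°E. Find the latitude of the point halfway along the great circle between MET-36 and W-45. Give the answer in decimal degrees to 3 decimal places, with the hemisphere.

22.324°S

Bx = cos φ₂ cos Δλ = 0.815489,  By = cos φ₂ sin Δλ = -0.534825
φₘ = atan2(sin φ₁ + sin φ₂, √((cos φ₁ + Bx)² + By²)) = -22.32408°
λₘ = λ₁ + atan2(By, cos φ₁ + Bx) = 89.06188°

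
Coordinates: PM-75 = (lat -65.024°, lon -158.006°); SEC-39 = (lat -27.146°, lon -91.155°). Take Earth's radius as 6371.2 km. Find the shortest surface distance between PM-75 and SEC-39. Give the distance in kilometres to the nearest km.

Δφ = 37.8780°,  Δλ = 66.8510°
a = sin²(Δφ/2) + cos φ₁ cos φ₂ sin²(Δλ/2) = 0.219350
c = 2·arcsin(√a) = 0.974841 rad = 55.8543°
d = R·c = 6371.2 × 0.974841 = 6210.9 km

6211 km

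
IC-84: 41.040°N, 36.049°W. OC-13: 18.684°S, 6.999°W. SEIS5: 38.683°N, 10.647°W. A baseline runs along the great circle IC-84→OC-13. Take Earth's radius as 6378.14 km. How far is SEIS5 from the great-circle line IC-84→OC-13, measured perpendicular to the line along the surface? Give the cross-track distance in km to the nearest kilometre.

1898 km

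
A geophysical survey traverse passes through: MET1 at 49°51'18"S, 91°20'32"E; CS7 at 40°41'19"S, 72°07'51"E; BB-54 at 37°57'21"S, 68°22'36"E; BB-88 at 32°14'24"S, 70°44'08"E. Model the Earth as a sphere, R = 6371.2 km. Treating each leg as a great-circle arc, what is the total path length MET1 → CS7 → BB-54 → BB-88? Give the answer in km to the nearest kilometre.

MET1: φ = -49.85500°, λ = +91.34222°
CS7: φ = -40.68861°, λ = +72.13083°
BB-54: φ = -37.95583°, λ = +68.37667°
BB-88: φ = -32.24000°, λ = +70.73556°
MET1→CS7: c = 0.283776 rad, d = 1807.99 km
CS7→BB-54: c = 0.069587 rad, d = 443.35 km
BB-54→BB-88: c = 0.105282 rad, d = 670.77 km
Total = 1807.99 + 443.35 + 670.77 = 2922.12 km

2922 km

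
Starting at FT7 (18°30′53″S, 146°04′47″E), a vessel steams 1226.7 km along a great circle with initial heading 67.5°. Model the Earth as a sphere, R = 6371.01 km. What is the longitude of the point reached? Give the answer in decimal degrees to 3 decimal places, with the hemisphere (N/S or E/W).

FT7: φ = -18.51472°, λ = +146.07972°
δ = d/R = 1226.7/6371.01 = 0.192544 rad
φ₂ = arcsin(sin φ₁ cos δ + cos φ₁ sin δ cos θ)
   = arcsin(-0.31755·0.98152 + 0.94824·0.19136·0.38268) = -14.01887°
λ₂ = λ₁ + atan2(sin θ sin δ cos φ₁, cos δ − sin φ₁ sin φ₂) = 156.57868°

156.579°E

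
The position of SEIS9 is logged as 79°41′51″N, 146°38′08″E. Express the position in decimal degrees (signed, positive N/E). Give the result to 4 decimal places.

lat: 79.6975° N → +79.6975°
lon: 146.6356° E → +146.6356°

+79.6975°, +146.6356°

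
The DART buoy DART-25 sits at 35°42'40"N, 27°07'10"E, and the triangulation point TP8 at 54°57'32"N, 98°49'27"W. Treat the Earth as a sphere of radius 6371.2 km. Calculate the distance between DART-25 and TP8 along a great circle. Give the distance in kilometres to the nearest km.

8697 km

DART-25: φ = +35.71111°, λ = +27.11944°
TP8: φ = +54.95889°, λ = -98.82417°
Δφ = 19.2478°,  Δλ = -125.9436°
a = sin²(Δφ/2) + cos φ₁ cos φ₂ sin²(Δλ/2) = 0.397879
c = 2·arcsin(√a) = 1.365108 rad = 78.2149°
d = R·c = 6371.2 × 1.365108 = 8697.4 km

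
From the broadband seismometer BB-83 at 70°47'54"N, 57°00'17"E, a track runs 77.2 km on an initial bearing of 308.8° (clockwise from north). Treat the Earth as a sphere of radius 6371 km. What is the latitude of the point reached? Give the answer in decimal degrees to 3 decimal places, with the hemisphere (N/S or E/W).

BB-83: φ = +70.79833°, λ = +57.00472°
δ = d/R = 77.2/6371 = 0.012117 rad
φ₂ = arcsin(sin φ₁ cos δ + cos φ₁ sin δ cos θ)
   = arcsin(0.94437·0.99993 + 0.32889·0.01212·0.62660) = 71.22586°
λ₂ = λ₁ + atan2(sin θ sin δ cos φ₁, cos δ − sin φ₁ sin φ₂) = 55.32332°

71.226°N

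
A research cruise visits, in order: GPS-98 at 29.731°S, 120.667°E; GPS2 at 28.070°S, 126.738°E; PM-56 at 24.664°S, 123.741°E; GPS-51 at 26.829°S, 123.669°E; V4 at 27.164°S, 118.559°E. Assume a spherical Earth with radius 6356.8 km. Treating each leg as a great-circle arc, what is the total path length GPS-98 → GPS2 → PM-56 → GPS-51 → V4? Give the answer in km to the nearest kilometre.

GPS-98→GPS2: c = 0.097172 rad, d = 617.70 km
GPS2→PM-56: c = 0.075690 rad, d = 481.15 km
PM-56→GPS-51: c = 0.037803 rad, d = 240.31 km
GPS-51→V4: c = 0.079677 rad, d = 506.49 km
Total = 617.70 + 481.15 + 240.31 + 506.49 = 1845.65 km

1846 km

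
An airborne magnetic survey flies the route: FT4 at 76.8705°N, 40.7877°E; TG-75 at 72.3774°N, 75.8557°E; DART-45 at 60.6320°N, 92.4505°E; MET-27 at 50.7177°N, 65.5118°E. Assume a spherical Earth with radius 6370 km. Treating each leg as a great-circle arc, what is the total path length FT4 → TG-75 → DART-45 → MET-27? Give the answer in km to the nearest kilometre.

FT4→TG-75: c = 0.176621 rad, d = 1125.07 km
TG-75→DART-45: c = 0.233434 rad, d = 1486.98 km
DART-45→MET-27: c = 0.313130 rad, d = 1994.64 km
Total = 1125.07 + 1486.98 + 1994.64 = 4606.68 km

4607 km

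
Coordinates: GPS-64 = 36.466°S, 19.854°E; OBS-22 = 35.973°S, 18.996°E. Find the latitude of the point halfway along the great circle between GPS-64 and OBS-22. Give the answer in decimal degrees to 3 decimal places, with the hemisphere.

Bx = cos φ₂ cos Δλ = 0.809203,  By = cos φ₂ sin Δλ = -0.012119
φₘ = atan2(sin φ₁ + sin φ₂, √((cos φ₁ + Bx)² + By²)) = -36.22027°
λₘ = λ₁ + atan2(By, cos φ₁ + Bx) = 19.42365°

36.220°S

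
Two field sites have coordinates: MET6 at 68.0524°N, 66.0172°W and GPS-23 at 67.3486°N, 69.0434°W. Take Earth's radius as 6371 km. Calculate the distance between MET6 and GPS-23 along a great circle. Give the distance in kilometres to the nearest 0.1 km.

149.7 km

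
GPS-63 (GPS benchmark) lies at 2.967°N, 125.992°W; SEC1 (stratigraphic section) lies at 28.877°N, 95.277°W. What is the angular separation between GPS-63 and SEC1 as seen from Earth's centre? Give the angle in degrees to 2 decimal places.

39.03°

Δφ = 25.9100°,  Δλ = 30.7150°
a = sin²(Δφ/2) + cos φ₁ cos φ₂ sin²(Δλ/2) = 0.111596
c = 2·arcsin(√a) = 0.681216 rad = 39.0308°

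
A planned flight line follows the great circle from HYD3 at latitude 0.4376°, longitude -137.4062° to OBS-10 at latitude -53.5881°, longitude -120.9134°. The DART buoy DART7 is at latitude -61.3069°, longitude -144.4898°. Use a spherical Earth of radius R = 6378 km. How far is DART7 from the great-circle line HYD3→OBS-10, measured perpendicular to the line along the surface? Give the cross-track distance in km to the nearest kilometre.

1530 km

δ₁₃ = central angle HYD3→DART7 = 1.081800 rad  (haversine)
θ₁₃ = bearing HYD3→DART7 = 183.846°,  θ₁₂ = bearing HYD3→OBS-10 = 168.235°
dₓₜ = R·arcsin(sin δ₁₃ · sin(θ₁₃ − θ₁₂)) = 6378·arcsin(0.88280·sin(15.611°)) = 1529.805 km
|dₓₜ| = 1529.805 km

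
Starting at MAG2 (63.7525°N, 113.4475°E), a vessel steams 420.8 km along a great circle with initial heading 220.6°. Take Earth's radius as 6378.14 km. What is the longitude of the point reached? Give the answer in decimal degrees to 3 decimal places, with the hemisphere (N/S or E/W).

108.404°E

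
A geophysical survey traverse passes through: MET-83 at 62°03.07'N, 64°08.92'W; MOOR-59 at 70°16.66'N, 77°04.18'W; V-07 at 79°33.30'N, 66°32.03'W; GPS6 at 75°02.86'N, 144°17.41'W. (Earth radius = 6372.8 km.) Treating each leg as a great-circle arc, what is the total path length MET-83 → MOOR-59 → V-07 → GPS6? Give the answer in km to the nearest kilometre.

3958 km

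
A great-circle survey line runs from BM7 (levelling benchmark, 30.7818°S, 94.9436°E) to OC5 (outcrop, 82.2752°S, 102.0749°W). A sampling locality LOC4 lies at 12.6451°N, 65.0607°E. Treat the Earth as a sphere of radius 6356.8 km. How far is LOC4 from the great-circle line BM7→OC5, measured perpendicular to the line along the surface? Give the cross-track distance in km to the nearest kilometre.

δ₁₃ = central angle BM7→LOC4 = 0.908666 rad  (haversine)
θ₁₃ = bearing BM7→LOC4 = 321.946°,  θ₁₂ = bearing BM7→OC5 = 177.544°
dₓₜ = R·arcsin(sin δ₁₃ · sin(θ₁₃ − θ₁₂)) = 6356.8·arcsin(0.78868·sin(144.403°)) = 3031.948 km
|dₓₜ| = 3031.948 km

3032 km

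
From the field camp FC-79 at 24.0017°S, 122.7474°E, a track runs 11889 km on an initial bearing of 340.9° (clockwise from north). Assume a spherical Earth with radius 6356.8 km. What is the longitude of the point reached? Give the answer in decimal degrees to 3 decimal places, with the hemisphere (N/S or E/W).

δ = d/R = 11889/6356.8 = 1.870281 rad
φ₂ = arcsin(sin φ₁ cos δ + cos φ₁ sin δ cos θ)
   = arcsin(-0.40676·-0.29503 + 0.91353·0.95549·0.94495) = 70.87830°
λ₂ = λ₁ + atan2(sin θ sin δ cos φ₁, cos δ − sin φ₁ sin φ₂) = 50.10820°

50.108°E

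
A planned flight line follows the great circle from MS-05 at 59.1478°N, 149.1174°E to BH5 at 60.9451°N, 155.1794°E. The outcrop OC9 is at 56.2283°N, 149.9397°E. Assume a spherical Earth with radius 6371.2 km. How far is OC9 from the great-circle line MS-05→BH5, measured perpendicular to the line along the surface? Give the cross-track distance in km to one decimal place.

299.0 km

δ₁₃ = central angle MS-05→OC9 = 0.051528 rad  (haversine)
θ₁₃ = bearing MS-05→OC9 = 171.090°,  θ₁₂ = bearing MS-05→BH5 = 56.695°
dₓₜ = R·arcsin(sin δ₁₃ · sin(θ₁₃ − θ₁₂)) = 6371.2·arcsin(0.05151·sin(114.394°)) = 298.965 km
|dₓₜ| = 298.965 km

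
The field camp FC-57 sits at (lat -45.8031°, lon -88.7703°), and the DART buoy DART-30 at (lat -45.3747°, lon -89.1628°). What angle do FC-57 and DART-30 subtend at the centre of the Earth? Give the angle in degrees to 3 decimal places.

0.509°

Δφ = 0.4284°,  Δλ = -0.3925°
a = sin²(Δφ/2) + cos φ₁ cos φ₂ sin²(Δλ/2) = 0.000020
c = 2·arcsin(√a) = 0.008882 rad = 0.5089°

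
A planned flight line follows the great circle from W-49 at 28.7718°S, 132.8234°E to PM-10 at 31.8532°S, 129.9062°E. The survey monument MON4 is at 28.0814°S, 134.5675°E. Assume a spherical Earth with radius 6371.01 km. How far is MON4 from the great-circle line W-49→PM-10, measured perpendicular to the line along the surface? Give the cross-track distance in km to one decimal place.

86.8 km

δ₁₃ = central angle W-49→MON4 = 0.029356 rad  (haversine)
θ₁₃ = bearing W-49→MON4 = 66.183°,  θ₁₂ = bearing W-49→PM-10 = 218.531°
dₓₜ = R·arcsin(sin δ₁₃ · sin(θ₁₃ − θ₁₂)) = 6371.01·arcsin(0.02935·sin(-152.348°)) = -86.791 km
|dₓₜ| = 86.791 km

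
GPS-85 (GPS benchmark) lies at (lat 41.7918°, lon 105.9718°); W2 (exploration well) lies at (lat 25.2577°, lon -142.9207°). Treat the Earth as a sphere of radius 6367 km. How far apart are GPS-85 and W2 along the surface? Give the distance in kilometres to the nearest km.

9737 km

Δφ = -16.5341°,  Δλ = 111.1075°
a = sin²(Δφ/2) + cos φ₁ cos φ₂ sin²(Δλ/2) = 0.479234
c = 2·arcsin(√a) = 1.529253 rad = 87.6197°
d = R·c = 6367 × 1.529253 = 9736.8 km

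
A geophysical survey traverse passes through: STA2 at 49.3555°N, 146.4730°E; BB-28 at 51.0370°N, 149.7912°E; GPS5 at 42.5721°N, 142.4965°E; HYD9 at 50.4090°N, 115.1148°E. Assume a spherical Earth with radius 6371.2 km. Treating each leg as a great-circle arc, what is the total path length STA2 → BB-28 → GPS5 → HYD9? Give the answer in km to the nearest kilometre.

STA2→BB-28: c = 0.047276 rad, d = 301.20 km
BB-28→GPS5: c = 0.171334 rad, d = 1091.60 km
GPS5→HYD9: c = 0.353757 rad, d = 2253.85 km
Total = 301.20 + 1091.60 + 2253.85 = 3646.66 km

3647 km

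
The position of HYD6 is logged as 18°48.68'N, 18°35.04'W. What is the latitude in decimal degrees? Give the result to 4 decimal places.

18.8113°N

18° + 48.68′/60 = 18 + 0.81133 = 18.8113°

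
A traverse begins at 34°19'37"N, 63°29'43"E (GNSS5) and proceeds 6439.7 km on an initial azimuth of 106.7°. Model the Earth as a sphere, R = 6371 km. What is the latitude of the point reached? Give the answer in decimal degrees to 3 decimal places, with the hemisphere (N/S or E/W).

GNSS5: φ = +34.32694°, λ = +63.49528°
δ = d/R = 6439.7/6371 = 1.010783 rad
φ₂ = arcsin(sin φ₁ cos δ + cos φ₁ sin δ cos θ)
   = arcsin(0.56391·0.53120 + 0.82583·0.84725·-0.28736) = 5.65210°
λ₂ = λ₁ + atan2(sin θ sin δ cos φ₁, cos δ − sin φ₁ sin φ₂) = 118.12993°

5.652°N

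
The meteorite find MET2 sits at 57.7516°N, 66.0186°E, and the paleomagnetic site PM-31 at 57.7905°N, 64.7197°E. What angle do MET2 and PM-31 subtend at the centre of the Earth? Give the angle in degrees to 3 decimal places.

Δφ = 0.0389°,  Δλ = -1.2989°
a = sin²(Δφ/2) + cos φ₁ cos φ₂ sin²(Δλ/2) = 0.000037
c = 2·arcsin(√a) = 0.012109 rad = 0.6938°

0.694°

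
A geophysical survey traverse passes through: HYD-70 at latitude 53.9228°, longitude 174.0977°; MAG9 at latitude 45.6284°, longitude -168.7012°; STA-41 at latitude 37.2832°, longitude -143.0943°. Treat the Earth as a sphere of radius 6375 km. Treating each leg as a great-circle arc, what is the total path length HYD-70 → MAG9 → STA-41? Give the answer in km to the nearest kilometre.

3851 km

HYD-70→MAG9: c = 0.240911 rad, d = 1535.81 km
MAG9→STA-41: c = 0.363209 rad, d = 2315.46 km
Total = 1535.81 + 2315.46 = 3851.27 km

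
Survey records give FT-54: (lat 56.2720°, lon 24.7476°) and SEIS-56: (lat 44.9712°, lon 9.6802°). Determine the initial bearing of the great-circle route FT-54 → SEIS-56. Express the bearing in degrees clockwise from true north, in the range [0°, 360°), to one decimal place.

226.3°

Δλ = -15.0674°
y = sin Δλ · cos φ₂ = -0.183908
x = cos φ₁ sin φ₂ − sin φ₁ cos φ₂ cos Δλ = -0.175732
θ = atan2(y, x) = -133.6975° → 226.3025° (mod 360°)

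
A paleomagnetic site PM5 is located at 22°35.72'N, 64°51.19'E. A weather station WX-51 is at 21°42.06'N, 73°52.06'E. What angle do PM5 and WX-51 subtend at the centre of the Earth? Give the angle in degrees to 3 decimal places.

8.396°

PM5: φ = +22.59533°, λ = +64.85317°
WX-51: φ = +21.70100°, λ = +73.86767°
Δφ = -0.8943°,  Δλ = 9.0145°
a = sin²(Δφ/2) + cos φ₁ cos φ₂ sin²(Δλ/2) = 0.005358
c = 2·arcsin(√a) = 0.146534 rad = 8.3958°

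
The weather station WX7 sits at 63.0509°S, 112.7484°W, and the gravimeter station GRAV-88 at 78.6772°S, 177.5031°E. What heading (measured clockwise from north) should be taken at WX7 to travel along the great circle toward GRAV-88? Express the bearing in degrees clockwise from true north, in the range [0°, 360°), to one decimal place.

205.6°

Δλ = -69.7485°
y = sin Δλ · cos φ₂ = -0.184199
x = cos φ₁ sin φ₂ − sin φ₁ cos φ₂ cos Δλ = -0.383798
θ = atan2(y, x) = -154.3619° → 205.6381° (mod 360°)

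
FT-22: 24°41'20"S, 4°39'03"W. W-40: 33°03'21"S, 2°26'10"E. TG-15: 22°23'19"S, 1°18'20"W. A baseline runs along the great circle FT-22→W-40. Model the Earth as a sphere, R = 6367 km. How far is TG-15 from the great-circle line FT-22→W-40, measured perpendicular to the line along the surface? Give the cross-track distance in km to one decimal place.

FT-22: φ = -24.68889°, λ = -4.65083°
W-40: φ = -33.05583°, λ = +2.43611°
TG-15: φ = -22.38861°, λ = -1.30556°
δ₁₃ = central angle FT-22→TG-15 = 0.066905 rad  (haversine)
θ₁₃ = bearing FT-22→TG-15 = 53.807°,  θ₁₂ = bearing FT-22→W-40 = 145.092°
dₓₜ = R·arcsin(sin δ₁₃ · sin(θ₁₃ − θ₁₂)) = 6367·arcsin(0.06686·sin(-91.285°)) = -425.878 km
|dₓₜ| = 425.878 km

425.9 km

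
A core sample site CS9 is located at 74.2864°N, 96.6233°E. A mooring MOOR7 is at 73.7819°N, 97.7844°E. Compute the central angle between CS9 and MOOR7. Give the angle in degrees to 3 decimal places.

Δφ = -0.5045°,  Δλ = 1.1611°
a = sin²(Δφ/2) + cos φ₁ cos φ₂ sin²(Δλ/2) = 0.000027
c = 2·arcsin(√a) = 0.010421 rad = 0.5971°

0.597°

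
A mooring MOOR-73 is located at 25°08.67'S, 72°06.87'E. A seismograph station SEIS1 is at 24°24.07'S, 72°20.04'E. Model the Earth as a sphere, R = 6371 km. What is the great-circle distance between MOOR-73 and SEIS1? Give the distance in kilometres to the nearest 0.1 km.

MOOR-73: φ = -25.14450°, λ = +72.11450°
SEIS1: φ = -24.40117°, λ = +72.33400°
Δφ = 0.7433°,  Δλ = 0.2195°
a = sin²(Δφ/2) + cos φ₁ cos φ₂ sin²(Δλ/2) = 0.000045
c = 2·arcsin(√a) = 0.013432 rad = 0.7696°
d = R·c = 6371 × 0.013432 = 85.6 km

85.6 km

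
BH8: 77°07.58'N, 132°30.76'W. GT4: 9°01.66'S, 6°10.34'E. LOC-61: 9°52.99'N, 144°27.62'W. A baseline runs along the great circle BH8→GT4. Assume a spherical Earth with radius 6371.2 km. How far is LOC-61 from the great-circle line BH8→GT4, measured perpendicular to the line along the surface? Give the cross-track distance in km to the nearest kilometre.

BH8: φ = +77.12633°, λ = -132.51267°
GT4: φ = -9.02767°, λ = +6.17233°
LOC-61: φ = +9.88317°, λ = -144.46033°
δ₁₃ = central angle BH8→LOC-61 = 1.178765 rad  (haversine)
θ₁₃ = bearing BH8→LOC-61 = 192.749°,  θ₁₂ = bearing BH8→GT4 = 43.454°
dₓₜ = R·arcsin(sin δ₁₃ · sin(θ₁₃ − θ₁₂)) = 6371.2·arcsin(0.92414·sin(149.295°)) = 3130.942 km
|dₓₜ| = 3130.942 km

3131 km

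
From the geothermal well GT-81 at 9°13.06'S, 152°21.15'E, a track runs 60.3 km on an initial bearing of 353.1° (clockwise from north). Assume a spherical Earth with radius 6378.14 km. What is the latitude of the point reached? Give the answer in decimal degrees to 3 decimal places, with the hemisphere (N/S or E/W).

8.680°S

GT-81: φ = -9.21767°, λ = +152.35250°
δ = d/R = 60.3/6378.14 = 0.009454 rad
φ₂ = arcsin(sin φ₁ cos δ + cos φ₁ sin δ cos θ)
   = arcsin(-0.16019·0.99996 + 0.98709·0.00945·0.99276) = -8.67990°
λ₂ = λ₁ + atan2(sin θ sin δ cos φ₁, cos δ − sin φ₁ sin φ₂) = 152.28667°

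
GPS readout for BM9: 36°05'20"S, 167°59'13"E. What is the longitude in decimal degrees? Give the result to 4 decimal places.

167.9869°E

167° + 59′/60 + 13″/3600 = 167 + 0.98333 + 0.00361 = 167.9869°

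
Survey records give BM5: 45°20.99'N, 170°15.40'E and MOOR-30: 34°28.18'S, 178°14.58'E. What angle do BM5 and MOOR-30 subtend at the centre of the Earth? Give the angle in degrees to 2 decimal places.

BM5: φ = +45.34983°, λ = +170.25667°
MOOR-30: φ = -34.46967°, λ = +178.24300°
Δφ = -79.8195°,  Δλ = 7.9863°
a = sin²(Δφ/2) + cos φ₁ cos φ₂ sin²(Δλ/2) = 0.414435
c = 2·arcsin(√a) = 1.398819 rad = 80.1464°

80.15°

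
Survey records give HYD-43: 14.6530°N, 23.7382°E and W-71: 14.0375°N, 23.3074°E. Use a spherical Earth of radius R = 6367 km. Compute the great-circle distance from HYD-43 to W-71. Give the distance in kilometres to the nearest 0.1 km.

82.6 km

Δφ = -0.6155°,  Δλ = -0.4308°
a = sin²(Δφ/2) + cos φ₁ cos φ₂ sin²(Δλ/2) = 0.000042
c = 2·arcsin(√a) = 0.012979 rad = 0.7437°
d = R·c = 6367 × 0.012979 = 82.6 km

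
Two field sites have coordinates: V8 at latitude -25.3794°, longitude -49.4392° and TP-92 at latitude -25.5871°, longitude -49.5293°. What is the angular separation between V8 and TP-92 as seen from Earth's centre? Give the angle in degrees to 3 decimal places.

0.223°

Δφ = -0.2077°,  Δλ = -0.0901°
a = sin²(Δφ/2) + cos φ₁ cos φ₂ sin²(Δλ/2) = 0.000004
c = 2·arcsin(√a) = 0.003893 rad = 0.2231°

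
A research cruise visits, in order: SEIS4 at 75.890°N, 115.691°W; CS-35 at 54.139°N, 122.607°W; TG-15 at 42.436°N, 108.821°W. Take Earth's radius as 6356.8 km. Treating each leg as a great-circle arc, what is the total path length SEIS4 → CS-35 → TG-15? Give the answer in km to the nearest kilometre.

4075 km

SEIS4→CS-35: c = 0.382421 rad, d = 2430.97 km
CS-35→TG-15: c = 0.258568 rad, d = 1643.66 km
Total = 2430.97 + 1643.66 = 4074.64 km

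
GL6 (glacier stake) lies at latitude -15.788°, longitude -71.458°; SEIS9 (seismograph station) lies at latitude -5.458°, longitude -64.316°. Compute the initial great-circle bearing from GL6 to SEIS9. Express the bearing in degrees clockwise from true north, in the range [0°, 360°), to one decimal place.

34.9°

Δλ = 7.1420°
y = sin Δλ · cos φ₂ = 0.123765
x = cos φ₁ sin φ₂ − sin φ₁ cos φ₂ cos Δλ = 0.177216
θ = atan2(y, x) = 34.9299° → 34.9299° (mod 360°)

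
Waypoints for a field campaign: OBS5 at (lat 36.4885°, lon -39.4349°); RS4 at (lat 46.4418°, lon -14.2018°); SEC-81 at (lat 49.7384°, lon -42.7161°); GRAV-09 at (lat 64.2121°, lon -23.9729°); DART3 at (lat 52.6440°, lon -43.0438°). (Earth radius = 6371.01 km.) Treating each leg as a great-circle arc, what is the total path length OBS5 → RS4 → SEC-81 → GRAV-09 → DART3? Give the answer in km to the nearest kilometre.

8137 km

OBS5→RS4: c = 0.370668 rad, d = 2361.53 km
RS4→SEC-81: c = 0.335262 rad, d = 2135.96 km
SEC-81→GRAV-09: c = 0.306643 rad, d = 1953.63 km
GRAV-09→DART3: c = 0.264592 rad, d = 1685.72 km
Total = 2361.53 + 2135.96 + 1953.63 + 1685.72 = 8136.84 km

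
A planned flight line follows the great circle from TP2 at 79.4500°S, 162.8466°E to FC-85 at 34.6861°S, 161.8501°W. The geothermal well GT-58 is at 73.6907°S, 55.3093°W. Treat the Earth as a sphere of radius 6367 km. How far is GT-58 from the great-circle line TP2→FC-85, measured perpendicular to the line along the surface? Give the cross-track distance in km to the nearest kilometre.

2531 km

δ₁₃ = central angle TP2→GT-58 = 0.443851 rad  (haversine)
θ₁₃ = bearing TP2→GT-58 = 156.170°,  θ₁₂ = bearing TP2→FC-85 = 40.544°
dₓₜ = R·arcsin(sin δ₁₃ · sin(θ₁₃ − θ₁₂)) = 6367·arcsin(0.42942·sin(115.627°)) = 2531.325 km
|dₓₜ| = 2531.325 km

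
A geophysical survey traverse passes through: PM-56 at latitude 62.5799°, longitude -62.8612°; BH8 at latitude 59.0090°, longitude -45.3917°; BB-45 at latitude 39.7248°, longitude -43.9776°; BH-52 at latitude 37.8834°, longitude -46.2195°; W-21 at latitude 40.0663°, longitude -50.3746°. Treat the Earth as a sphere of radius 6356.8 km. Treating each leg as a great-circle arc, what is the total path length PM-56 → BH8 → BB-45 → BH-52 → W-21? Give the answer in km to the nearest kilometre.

3877 km

PM-56→BH8: c = 0.160661 rad, d = 1021.29 km
BH8→BB-45: c = 0.336938 rad, d = 2141.85 km
BB-45→BH-52: c = 0.044299 rad, d = 281.60 km
BH-52→W-21: c = 0.068032 rad, d = 432.47 km
Total = 1021.29 + 2141.85 + 281.60 + 432.47 = 3877.20 km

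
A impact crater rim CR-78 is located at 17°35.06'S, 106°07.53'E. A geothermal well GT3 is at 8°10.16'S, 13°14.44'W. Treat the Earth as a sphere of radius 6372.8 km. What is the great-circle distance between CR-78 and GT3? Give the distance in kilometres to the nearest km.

CR-78: φ = -17.58433°, λ = +106.12550°
GT3: φ = -8.16933°, λ = -13.24067°
Δφ = 9.4150°,  Δλ = -119.3662°
a = sin²(Δφ/2) + cos φ₁ cos φ₂ sin²(Δλ/2) = 0.709901
c = 2·arcsin(√a) = 2.004023 rad = 114.8221°
d = R·c = 6372.8 × 2.004023 = 12771.2 km

12771 km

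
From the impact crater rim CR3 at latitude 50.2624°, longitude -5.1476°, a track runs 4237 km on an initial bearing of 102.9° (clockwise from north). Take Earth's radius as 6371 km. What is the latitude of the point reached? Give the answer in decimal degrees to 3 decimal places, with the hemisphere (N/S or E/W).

δ = d/R = 4237/6371 = 0.665045 rad
φ₂ = arcsin(sin φ₁ cos δ + cos φ₁ sin δ cos θ)
   = arcsin(0.76898·0.78689 + 0.63927·0.61709·-0.22325) = 31.13337°
λ₂ = λ₁ + atan2(sin θ sin δ cos φ₁, cos δ − sin φ₁ sin φ₂) = 39.49946°

31.133°N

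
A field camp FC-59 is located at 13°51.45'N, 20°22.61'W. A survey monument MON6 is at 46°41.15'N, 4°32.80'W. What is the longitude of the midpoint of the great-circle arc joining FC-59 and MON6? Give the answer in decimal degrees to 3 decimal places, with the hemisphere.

13.831°W

FC-59: φ = +13.85750°, λ = -20.37683°
MON6: φ = +46.68583°, λ = -4.54667°
Bx = cos φ₂ cos Δλ = 0.659981,  By = cos φ₂ sin Δλ = 0.187131
φₘ = atan2(sin φ₁ + sin φ₂, √((cos φ₁ + Bx)² + By²)) = 30.50385°
λₘ = λ₁ + atan2(By, cos φ₁ + Bx) = -13.83118°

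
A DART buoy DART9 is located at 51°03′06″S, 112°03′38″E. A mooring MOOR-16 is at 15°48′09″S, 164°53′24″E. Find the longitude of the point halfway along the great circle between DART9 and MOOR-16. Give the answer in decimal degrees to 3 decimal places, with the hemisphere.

DART9: φ = -51.05167°, λ = +112.06056°
MOOR-16: φ = -15.80250°, λ = +164.89000°
Bx = cos φ₂ cos Δλ = 0.581355,  By = cos φ₂ sin Δλ = 0.766725
φₘ = atan2(sin φ₁ + sin φ₂, √((cos φ₁ + Bx)² + By²)) = -36.24276°
λₘ = λ₁ + atan2(By, cos φ₁ + Bx) = 144.42178°

144.422°E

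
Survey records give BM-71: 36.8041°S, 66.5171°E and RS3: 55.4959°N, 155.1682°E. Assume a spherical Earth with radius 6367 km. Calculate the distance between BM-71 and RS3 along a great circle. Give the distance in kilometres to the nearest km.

13211 km

Δφ = 92.3000°,  Δλ = 88.6511°
a = sin²(Δφ/2) + cos φ₁ cos φ₂ sin²(Δλ/2) = 0.741508
c = 2·arcsin(√a) = 2.074893 rad = 118.8826°
d = R·c = 6367 × 2.074893 = 13210.8 km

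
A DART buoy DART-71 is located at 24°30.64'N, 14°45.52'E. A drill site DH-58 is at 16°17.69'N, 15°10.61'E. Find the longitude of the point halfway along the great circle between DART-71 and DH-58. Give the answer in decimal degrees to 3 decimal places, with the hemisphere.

14.973°E

DART-71: φ = +24.51067°, λ = +14.75867°
DH-58: φ = +16.29483°, λ = +15.17683°
Bx = cos φ₂ cos Δλ = 0.959805,  By = cos φ₂ sin Δλ = 0.007005
φₘ = atan2(sin φ₁ + sin φ₂, √((cos φ₁ + Bx)² + By²)) = 20.40287°
λₘ = λ₁ + atan2(By, cos φ₁ + Bx) = 14.97334°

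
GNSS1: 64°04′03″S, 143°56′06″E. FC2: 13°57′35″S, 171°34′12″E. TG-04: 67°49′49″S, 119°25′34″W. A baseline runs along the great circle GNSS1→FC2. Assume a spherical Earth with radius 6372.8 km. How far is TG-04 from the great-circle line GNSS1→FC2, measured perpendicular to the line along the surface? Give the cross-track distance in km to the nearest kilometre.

3781 km

GNSS1: φ = -64.06750°, λ = +143.93500°
FC2: φ = -13.95972°, λ = +171.57000°
TG-04: φ = -67.83028°, λ = -119.42611°
δ₁₃ = central angle GNSS1→TG-04 = 0.620228 rad  (haversine)
θ₁₃ = bearing GNSS1→TG-04 = 139.843°,  θ₁₂ = bearing GNSS1→FC2 = 33.987°
dₓₜ = R·arcsin(sin δ₁₃ · sin(θ₁₃ − θ₁₂)) = 6372.8·arcsin(0.58122·sin(105.856°)) = 3781.028 km
|dₓₜ| = 3781.028 km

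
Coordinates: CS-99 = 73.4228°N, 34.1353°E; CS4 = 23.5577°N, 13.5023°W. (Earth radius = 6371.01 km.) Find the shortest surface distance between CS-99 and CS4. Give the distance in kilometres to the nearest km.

6226 km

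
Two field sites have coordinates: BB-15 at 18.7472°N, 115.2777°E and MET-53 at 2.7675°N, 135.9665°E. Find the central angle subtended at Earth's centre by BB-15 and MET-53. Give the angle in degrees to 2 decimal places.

Δφ = -15.9797°,  Δλ = 20.6888°
a = sin²(Δφ/2) + cos φ₁ cos φ₂ sin²(Δλ/2) = 0.049818
c = 2·arcsin(√a) = 0.450189 rad = 25.7939°

25.79°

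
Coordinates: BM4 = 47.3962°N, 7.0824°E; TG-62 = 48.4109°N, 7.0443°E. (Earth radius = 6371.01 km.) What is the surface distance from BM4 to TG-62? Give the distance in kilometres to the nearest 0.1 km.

112.9 km

Δφ = 1.0147°,  Δλ = -0.0381°
a = sin²(Δφ/2) + cos φ₁ cos φ₂ sin²(Δλ/2) = 0.000078
c = 2·arcsin(√a) = 0.017715 rad = 1.0150°
d = R·c = 6371.01 × 0.017715 = 112.9 km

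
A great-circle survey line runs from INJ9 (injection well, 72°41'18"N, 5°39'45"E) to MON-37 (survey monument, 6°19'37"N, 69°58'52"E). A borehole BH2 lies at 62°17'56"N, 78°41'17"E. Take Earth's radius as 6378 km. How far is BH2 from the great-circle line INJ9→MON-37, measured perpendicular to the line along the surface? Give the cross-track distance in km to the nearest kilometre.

1919 km

INJ9: φ = +72.68833°, λ = +5.66250°
MON-37: φ = +6.32694°, λ = +69.98111°
BH2: φ = +62.29889°, λ = +78.68806°
δ₁₃ = central angle INJ9→BH2 = 0.482881 rad  (haversine)
θ₁₃ = bearing INJ9→BH2 = 73.240°,  θ₁₂ = bearing INJ9→MON-37 = 112.903°
dₓₜ = R·arcsin(sin δ₁₃ · sin(θ₁₃ − θ₁₂)) = 6378·arcsin(0.46433·sin(-39.663°)) = -1919.071 km
|dₓₜ| = 1919.071 km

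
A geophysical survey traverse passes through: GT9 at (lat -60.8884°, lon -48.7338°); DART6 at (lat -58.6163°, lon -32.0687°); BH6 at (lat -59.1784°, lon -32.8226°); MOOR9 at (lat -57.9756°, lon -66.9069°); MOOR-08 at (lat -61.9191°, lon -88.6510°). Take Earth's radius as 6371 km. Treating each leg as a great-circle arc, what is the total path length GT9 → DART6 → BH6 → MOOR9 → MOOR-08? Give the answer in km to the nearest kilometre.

4279 km

GT9→DART6: c = 0.151326 rad, d = 964.10 km
DART6→BH6: c = 0.011935 rad, d = 76.04 km
BH6→MOOR9: c = 0.307459 rad, d = 1958.82 km
MOOR9→MOOR-08: c = 0.200978 rad, d = 1280.43 km
Total = 964.10 + 76.04 + 1958.82 + 1280.43 = 4279.38 km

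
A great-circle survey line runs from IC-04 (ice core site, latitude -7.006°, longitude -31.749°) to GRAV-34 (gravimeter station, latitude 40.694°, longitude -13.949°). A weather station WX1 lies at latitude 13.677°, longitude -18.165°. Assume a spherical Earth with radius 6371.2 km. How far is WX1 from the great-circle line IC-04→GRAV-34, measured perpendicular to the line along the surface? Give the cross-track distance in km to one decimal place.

δ₁₃ = central angle IC-04→WX1 = 0.430944 rad  (haversine)
θ₁₃ = bearing IC-04→WX1 = 33.114°,  θ₁₂ = bearing IC-04→GRAV-34 = 17.498°
dₓₜ = R·arcsin(sin δ₁₃ · sin(θ₁₃ − θ₁₂)) = 6371.2·arcsin(0.41773·sin(15.617°)) = 717.971 km
|dₓₜ| = 717.971 km

718.0 km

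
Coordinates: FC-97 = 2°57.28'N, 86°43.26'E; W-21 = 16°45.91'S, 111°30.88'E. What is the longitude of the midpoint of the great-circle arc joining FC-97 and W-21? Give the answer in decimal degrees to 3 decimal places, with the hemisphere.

FC-97: φ = +2.95467°, λ = +86.72100°
W-21: φ = -16.76517°, λ = +111.51467°
Bx = cos φ₂ cos Δλ = 0.869237,  By = cos φ₂ sin Δλ = 0.401527
φₘ = atan2(sin φ₁ + sin φ₂, √((cos φ₁ + Bx)² + By²)) = -7.06837°
λₘ = λ₁ + atan2(By, cos φ₁ + Bx) = 98.85274°

98.853°E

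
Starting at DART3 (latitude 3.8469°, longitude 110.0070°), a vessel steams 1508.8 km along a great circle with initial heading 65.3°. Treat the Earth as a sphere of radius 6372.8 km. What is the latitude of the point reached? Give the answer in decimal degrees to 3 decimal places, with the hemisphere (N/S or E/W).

9.382°N

δ = d/R = 1508.8/6372.8 = 0.236756 rad
φ₂ = arcsin(sin φ₁ cos δ + cos φ₁ sin δ cos θ)
   = arcsin(0.06709·0.97210 + 0.99775·0.23455·0.41787) = 9.38160°
λ₂ = λ₁ + atan2(sin θ sin δ cos φ₁, cos δ − sin φ₁ sin φ₂) = 122.48002°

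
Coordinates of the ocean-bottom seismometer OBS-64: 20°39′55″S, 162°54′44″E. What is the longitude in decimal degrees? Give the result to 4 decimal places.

162° + 54′/60 + 44″/3600 = 162 + 0.90000 + 0.01222 = 162.9122°

162.9122°E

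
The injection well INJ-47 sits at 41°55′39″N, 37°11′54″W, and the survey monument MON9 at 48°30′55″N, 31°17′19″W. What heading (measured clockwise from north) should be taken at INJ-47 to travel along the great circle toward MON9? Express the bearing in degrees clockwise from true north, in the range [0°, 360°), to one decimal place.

INJ-47: φ = +41.92750°, λ = -37.19833°
MON9: φ = +48.51528°, λ = -31.28861°
Δλ = 5.9097°
y = sin Δλ · cos φ₂ = 0.068204
x = cos φ₁ sin φ₂ − sin φ₁ cos φ₂ cos Δλ = 0.117078
θ = atan2(y, x) = 30.2230° → 30.2230° (mod 360°)

30.2°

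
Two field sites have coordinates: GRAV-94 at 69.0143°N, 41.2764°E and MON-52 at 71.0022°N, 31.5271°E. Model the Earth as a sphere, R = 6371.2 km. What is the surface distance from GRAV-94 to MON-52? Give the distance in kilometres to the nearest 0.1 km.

430.8 km

Δφ = 1.9879°,  Δλ = -9.7493°
a = sin²(Δφ/2) + cos φ₁ cos φ₂ sin²(Δλ/2) = 0.001143
c = 2·arcsin(√a) = 0.067622 rad = 3.8745°
d = R·c = 6371.2 × 0.067622 = 430.8 km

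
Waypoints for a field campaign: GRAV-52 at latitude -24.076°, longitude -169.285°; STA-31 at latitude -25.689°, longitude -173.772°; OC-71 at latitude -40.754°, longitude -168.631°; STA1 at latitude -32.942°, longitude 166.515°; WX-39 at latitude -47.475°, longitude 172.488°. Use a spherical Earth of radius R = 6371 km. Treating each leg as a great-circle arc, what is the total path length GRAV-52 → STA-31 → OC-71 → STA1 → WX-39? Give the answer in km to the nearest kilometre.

6286 km

GRAV-52→STA-31: c = 0.076411 rad, d = 486.82 km
STA-31→OC-71: c = 0.273300 rad, d = 1741.19 km
OC-71→STA1: c = 0.371347 rad, d = 2365.85 km
STA1→WX-39: c = 0.265644 rad, d = 1692.42 km
Total = 486.82 + 1741.19 + 2365.85 + 1692.42 = 6286.28 km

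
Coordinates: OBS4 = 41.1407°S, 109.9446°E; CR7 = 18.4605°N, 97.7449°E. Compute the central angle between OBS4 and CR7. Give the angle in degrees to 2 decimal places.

Δφ = 59.6012°,  Δλ = -12.1997°
a = sin²(Δφ/2) + cos φ₁ cos φ₂ sin²(Δλ/2) = 0.255058
c = 2·arcsin(√a) = 1.058840 rad = 60.6671°

60.67°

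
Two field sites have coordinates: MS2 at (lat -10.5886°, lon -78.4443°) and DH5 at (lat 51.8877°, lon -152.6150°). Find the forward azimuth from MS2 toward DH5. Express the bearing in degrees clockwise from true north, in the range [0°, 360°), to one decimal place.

Δλ = -74.1707°
y = sin Δλ · cos φ₂ = -0.593800
x = cos φ₁ sin φ₂ − sin φ₁ cos φ₂ cos Δλ = 0.804341
θ = atan2(y, x) = -36.4363° → 323.5637° (mod 360°)

323.6°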